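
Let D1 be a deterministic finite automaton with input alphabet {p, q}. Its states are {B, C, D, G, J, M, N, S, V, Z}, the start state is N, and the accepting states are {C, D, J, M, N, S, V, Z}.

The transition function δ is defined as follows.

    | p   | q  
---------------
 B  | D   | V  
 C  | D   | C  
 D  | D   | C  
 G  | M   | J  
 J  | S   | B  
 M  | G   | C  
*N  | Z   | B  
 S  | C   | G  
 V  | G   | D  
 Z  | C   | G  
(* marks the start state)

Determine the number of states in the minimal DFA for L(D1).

All states are reachable from the start state.
Start with accepting vs non-accepting: {C,D,J,M,N,S,V,Z} | {B,G}.
On input p, block {C,D,J,M,N,S,V,Z} splits into {C,D,J,N,S,Z} and {M,V}.
On input q, block {C,D,J,N,S,Z} splits into {J,N,S,Z} and {C,D}.
Split {J,N,S,Z} by δ(·,p) → {J,N} and {S,Z}.
Split {B,G} by δ(·,p) → {B} and {G}.
No further refinement is possible. Final partition (6 blocks): {J,N} | {B} | {M,V} | {C,D} | {S,Z} | {G}.

6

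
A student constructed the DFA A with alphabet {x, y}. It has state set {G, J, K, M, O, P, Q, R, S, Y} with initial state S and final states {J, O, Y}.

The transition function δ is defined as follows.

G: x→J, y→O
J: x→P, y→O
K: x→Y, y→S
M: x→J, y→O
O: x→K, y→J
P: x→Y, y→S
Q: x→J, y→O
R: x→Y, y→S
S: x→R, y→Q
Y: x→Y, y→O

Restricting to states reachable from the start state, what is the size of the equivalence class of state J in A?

First remove the unreachable states {G,M}; 8 states remain.
Start with accepting vs non-accepting: {J,O,Y} | {K,P,Q,R,S}.
On input x, block {J,O,Y} splits into {J,O} and {Y}.
On input x, block {K,P,Q,R,S} splits into {K,P,R} and {S} and {Q}.
Stable partition: {J,O} | {K,P,R} | {Y} | {S} | {Q} — 5 equivalence classes.
State J belongs to the block {J,O}, which has 2 states.

2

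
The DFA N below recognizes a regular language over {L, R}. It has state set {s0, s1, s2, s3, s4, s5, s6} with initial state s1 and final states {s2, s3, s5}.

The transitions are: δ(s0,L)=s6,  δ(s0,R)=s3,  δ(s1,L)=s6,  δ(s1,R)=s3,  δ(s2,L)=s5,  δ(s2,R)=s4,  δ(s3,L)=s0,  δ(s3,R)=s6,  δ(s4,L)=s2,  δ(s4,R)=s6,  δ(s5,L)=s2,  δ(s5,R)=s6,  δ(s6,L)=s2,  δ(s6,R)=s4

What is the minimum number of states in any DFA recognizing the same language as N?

4

Every state is reachable, so we keep all 7.
Start with accepting vs non-accepting: {s2,s3,s5} | {s0,s1,s4,s6}.
Refine {s2,s3,s5} on symbol L: members go to different blocks, giving {s2,s5} and {s3}.
Split {s0,s1,s4,s6} by δ(·,L) → {s0,s1} and {s4,s6}.
The partition is now stable with 4 blocks: {s2,s5} | {s0,s1} | {s3} | {s4,s6}.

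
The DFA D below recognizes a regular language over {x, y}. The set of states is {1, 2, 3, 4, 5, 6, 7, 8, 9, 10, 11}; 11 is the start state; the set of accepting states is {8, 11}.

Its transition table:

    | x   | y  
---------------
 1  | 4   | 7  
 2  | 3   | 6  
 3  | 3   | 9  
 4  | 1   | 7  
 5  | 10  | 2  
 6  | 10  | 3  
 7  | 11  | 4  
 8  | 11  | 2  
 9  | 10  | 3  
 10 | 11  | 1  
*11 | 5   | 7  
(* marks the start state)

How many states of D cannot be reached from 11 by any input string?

Starting at 11 and following transitions, the reachable set is {1, 2, 3, 4, 5, 6, 7, 9, 10, 11}. That leaves 8 unreachable — 1 in total.

1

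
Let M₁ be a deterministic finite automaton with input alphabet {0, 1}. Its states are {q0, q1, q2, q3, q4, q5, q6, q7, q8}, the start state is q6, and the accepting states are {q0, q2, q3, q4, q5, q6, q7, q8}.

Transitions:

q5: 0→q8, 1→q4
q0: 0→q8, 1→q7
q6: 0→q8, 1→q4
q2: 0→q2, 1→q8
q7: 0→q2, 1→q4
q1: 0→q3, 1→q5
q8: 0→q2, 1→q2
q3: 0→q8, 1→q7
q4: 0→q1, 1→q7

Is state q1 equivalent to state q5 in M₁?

States {q0} cannot be reached from the start state, so discard them.
Start with accepting vs non-accepting: {q2,q3,q4,q5,q6,q7,q8} | {q1}.
Split {q2,q3,q4,q5,q6,q7,q8} by δ(·,0) → {q2,q3,q5,q6,q7,q8} and {q4}.
On input 1, block {q2,q3,q5,q6,q7,q8} splits into {q2,q3,q8} and {q5,q6,q7}.
Refine {q2,q3,q8} on symbol 1: members go to different blocks, giving {q2,q8} and {q3}.
Stable partition: {q2,q8} | {q1} | {q4} | {q5,q6,q7} | {q3} — 5 equivalence classes.
q1 and q5 end up in different blocks, so they are distinguishable. For instance, the string 'ε' is accepted from only q5.

No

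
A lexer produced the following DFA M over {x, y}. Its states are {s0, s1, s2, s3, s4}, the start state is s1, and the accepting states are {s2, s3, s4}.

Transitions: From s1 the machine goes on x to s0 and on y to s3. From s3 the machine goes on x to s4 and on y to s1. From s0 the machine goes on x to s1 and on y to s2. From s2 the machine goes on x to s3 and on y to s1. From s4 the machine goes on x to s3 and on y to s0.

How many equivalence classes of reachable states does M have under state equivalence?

Initial partition by acceptance: {s2,s3,s4} | {s0,s1}.
The partition is now stable with 2 blocks: {s2,s3,s4} | {s0,s1}.

2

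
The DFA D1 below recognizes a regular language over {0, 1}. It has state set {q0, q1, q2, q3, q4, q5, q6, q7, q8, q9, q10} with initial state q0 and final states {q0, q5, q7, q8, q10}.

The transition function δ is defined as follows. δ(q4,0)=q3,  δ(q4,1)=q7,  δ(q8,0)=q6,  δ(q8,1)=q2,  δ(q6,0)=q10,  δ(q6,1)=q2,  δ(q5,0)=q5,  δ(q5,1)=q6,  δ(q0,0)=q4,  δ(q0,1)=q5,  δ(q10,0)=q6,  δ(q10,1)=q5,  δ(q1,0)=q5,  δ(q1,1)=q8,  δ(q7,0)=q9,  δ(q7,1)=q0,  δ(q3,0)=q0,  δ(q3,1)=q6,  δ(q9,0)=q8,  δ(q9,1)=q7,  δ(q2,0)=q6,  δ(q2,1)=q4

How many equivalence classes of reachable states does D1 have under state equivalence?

10

First remove the unreachable states {q1}; 10 states remain.
P0 = {q0,q5,q7,q8,q10} | {q2,q3,q4,q6,q9}.
Refine {q0,q5,q7,q8,q10} on symbol 0: members go to different blocks, giving {q0,q7,q8,q10} and {q5}.
Split {q0,q7,q8,q10} by δ(·,1) → {q0,q10} and {q7} and {q8}.
Refine {q2,q3,q4,q6,q9} on symbol 0: members go to different blocks, giving {q2,q4} and {q3,q6} and {q9}.
On input 0, block {q0,q10} splits into {q0} and {q10}.
Split {q2,q4} by δ(·,1) → {q2} and {q4}.
Split {q3,q6} by δ(·,0) → {q3} and {q6}.
No further refinement is possible. Final partition (10 blocks): {q0} | {q2} | {q5} | {q7} | {q8} | {q3} | {q9} | {q10} | {q4} | {q6}.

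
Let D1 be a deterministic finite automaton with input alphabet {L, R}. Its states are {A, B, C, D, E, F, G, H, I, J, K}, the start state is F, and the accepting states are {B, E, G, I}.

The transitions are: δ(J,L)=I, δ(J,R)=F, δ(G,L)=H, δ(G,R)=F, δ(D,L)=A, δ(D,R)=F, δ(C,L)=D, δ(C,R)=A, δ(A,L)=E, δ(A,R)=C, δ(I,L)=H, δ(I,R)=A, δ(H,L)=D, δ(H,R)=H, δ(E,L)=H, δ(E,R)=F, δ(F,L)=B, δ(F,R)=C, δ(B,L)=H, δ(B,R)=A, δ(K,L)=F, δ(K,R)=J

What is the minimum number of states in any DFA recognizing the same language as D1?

States {G,I,J,K} cannot be reached from the start state, so discard them.
Start with accepting vs non-accepting: {B,E} | {A,C,D,F,H}.
On input L, block {A,C,D,F,H} splits into {C,D,H} and {A,F}.
Split {C,D,H} by δ(·,L) → {C,H} and {D}.
Refine {C,H} on symbol R: members go to different blocks, giving {C} and {H}.
Stable partition: {B,E} | {C} | {A,F} | {D} | {H} — 5 equivalence classes.

5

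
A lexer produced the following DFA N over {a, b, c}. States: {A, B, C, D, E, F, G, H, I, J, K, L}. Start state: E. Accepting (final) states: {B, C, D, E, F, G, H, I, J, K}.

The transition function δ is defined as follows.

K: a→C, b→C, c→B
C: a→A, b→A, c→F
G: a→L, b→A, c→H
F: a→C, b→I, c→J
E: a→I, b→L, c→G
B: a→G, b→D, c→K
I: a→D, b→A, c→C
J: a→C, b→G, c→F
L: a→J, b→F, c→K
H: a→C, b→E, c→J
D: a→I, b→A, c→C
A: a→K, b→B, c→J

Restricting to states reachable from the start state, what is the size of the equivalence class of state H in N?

All states are reachable from the start state.
Start with accepting vs non-accepting: {B,C,D,E,F,G,H,I,J,K} | {A,L}.
On input a, block {B,C,D,E,F,G,H,I,J,K} splits into {B,D,E,F,H,I,J,K} and {C,G}.
Refine {B,D,E,F,H,I,J,K} on symbol a: members go to different blocks, giving {B,F,H,J,K} and {D,E,I}.
On input b, block {B,F,H,J,K} splits into {B,F,H} and {J,K}.
The partition is now stable with 5 blocks: {B,F,H} | {A,L} | {C,G} | {D,E,I} | {J,K}.
The equivalence class containing H is {B,F,H}, of size 3.

3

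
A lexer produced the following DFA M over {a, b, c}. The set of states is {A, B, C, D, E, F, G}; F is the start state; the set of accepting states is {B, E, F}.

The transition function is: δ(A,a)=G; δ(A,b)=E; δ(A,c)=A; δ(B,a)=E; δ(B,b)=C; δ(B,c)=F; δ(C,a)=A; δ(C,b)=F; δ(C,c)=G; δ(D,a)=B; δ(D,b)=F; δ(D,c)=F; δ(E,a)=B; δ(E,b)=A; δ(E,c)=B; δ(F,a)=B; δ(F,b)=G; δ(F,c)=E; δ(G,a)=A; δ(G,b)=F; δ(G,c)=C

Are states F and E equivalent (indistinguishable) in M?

Reachable states from the start: {A,B,C,E,F,G}. Unreachable: {D} — drop them.
Start with accepting vs non-accepting: {B,E,F} | {A,C,G}.
Stable partition: {B,E,F} | {A,C,G} — 2 equivalence classes.
F and E lie in the same block of the stable partition, so they are equivalent — no string distinguishes them.

Yes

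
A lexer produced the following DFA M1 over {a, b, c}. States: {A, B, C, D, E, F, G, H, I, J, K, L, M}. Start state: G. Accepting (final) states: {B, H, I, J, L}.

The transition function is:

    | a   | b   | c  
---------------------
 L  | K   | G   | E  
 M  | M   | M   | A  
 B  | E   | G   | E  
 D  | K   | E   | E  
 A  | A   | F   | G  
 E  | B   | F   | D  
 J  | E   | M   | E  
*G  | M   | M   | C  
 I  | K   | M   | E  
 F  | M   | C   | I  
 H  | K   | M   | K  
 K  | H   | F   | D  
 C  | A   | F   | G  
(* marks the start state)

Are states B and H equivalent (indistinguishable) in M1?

States {J,L} cannot be reached from the start state, so discard them.
P0 = {B,H,I} | {A,C,D,E,F,G,K,M}.
Split {A,C,D,E,F,G,K,M} by δ(·,a) → {A,C,D,F,G,M} and {E,K}.
Refine {A,C,D,F,G,M} on symbol a: members go to different blocks, giving {A,C,F,G,M} and {D}.
On input c, block {A,C,F,G,M} splits into {A,C,G,M} and {F}.
Refine {A,C,G,M} on symbol b: members go to different blocks, giving {A,C} and {G,M}.
The partition is now stable with 6 blocks: {B,H,I} | {A,C} | {E,K} | {D} | {F} | {G,M}.
B and H lie in the same block of the stable partition, so they are equivalent — no string distinguishes them.

Yes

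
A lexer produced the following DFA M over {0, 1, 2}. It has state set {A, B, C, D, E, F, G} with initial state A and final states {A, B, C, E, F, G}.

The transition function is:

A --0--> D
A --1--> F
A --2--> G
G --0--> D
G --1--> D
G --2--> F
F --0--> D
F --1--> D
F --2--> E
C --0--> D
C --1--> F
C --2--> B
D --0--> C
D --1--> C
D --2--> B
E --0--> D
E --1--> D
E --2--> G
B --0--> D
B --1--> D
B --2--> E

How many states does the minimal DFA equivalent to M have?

3

Initial partition by acceptance: {A,B,C,E,F,G} | {D}.
Split {A,B,C,E,F,G} by δ(·,1) → {B,E,F,G} and {A,C}.
The partition is now stable with 3 blocks: {B,E,F,G} | {D} | {A,C}.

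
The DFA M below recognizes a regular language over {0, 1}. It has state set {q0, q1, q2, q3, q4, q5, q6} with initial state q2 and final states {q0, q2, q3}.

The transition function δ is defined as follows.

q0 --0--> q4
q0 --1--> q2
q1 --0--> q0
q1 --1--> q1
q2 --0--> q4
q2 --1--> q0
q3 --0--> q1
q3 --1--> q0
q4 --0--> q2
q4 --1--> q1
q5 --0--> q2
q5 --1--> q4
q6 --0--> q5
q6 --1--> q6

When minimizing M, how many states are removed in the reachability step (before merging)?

3

No path from q2 leads to q3, q5, q6; the other 4 states are all reachable.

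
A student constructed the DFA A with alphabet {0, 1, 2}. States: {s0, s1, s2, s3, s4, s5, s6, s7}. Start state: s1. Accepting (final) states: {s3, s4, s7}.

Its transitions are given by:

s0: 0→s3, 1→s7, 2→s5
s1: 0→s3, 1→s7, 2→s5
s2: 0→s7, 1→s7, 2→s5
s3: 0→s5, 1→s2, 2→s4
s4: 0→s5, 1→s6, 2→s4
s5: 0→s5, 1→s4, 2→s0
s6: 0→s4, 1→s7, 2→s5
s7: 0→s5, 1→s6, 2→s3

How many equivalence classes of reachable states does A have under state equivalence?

3

All states are reachable from the start state.
Start with accepting vs non-accepting: {s3,s4,s7} | {s0,s1,s2,s5,s6}.
Refine {s0,s1,s2,s5,s6} on symbol 0: members go to different blocks, giving {s0,s1,s2,s6} and {s5}.
No further refinement is possible. Final partition (3 blocks): {s3,s4,s7} | {s0,s1,s2,s6} | {s5}.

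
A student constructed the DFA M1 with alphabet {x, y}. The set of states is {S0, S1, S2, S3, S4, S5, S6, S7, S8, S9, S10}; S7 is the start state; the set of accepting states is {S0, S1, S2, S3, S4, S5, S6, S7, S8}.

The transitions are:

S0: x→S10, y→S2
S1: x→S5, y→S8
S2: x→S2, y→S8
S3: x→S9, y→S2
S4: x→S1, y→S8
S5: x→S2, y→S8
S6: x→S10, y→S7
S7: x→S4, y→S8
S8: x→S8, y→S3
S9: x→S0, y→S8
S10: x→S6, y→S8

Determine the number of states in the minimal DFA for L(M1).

Start with accepting vs non-accepting: {S0,S1,S2,S3,S4,S5,S6,S7,S8} | {S9,S10}.
On input x, block {S0,S1,S2,S3,S4,S5,S6,S7,S8} splits into {S1,S2,S4,S5,S7,S8} and {S0,S3,S6}.
On input y, block {S1,S2,S4,S5,S7,S8} splits into {S1,S2,S4,S5,S7} and {S8}.
No further refinement is possible. Final partition (4 blocks): {S1,S2,S4,S5,S7} | {S9,S10} | {S0,S3,S6} | {S8}.

4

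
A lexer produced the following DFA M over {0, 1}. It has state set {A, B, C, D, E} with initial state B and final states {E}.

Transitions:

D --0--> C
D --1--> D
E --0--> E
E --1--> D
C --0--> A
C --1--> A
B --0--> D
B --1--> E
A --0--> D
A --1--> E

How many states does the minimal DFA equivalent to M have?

All states are reachable from the start state.
Initial partition by acceptance: {E} | {A,B,C,D}.
Split {A,B,C,D} by δ(·,1) → {A,B} and {C,D}.
Split {C,D} by δ(·,0) → {C} and {D}.
The partition is now stable with 4 blocks: {E} | {A,B} | {C} | {D}.

4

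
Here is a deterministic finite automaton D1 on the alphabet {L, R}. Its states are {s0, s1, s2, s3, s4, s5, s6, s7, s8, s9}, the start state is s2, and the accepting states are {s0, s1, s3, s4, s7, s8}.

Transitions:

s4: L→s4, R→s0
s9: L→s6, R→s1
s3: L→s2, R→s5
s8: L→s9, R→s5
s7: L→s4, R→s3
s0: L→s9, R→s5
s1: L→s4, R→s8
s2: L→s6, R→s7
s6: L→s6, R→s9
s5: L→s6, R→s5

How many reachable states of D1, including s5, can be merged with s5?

All states are reachable from the start state.
P0 = {s0,s1,s3,s4,s7,s8} | {s2,s5,s6,s9}.
Refine {s0,s1,s3,s4,s7,s8} on symbol L: members go to different blocks, giving {s0,s3,s8} and {s1,s4,s7}.
Split {s2,s5,s6,s9} by δ(·,R) → {s2,s9} and {s5,s6}.
Split {s5,s6} by δ(·,R) → {s5} and {s6}.
No further refinement is possible. Final partition (5 blocks): {s0,s3,s8} | {s2,s9} | {s1,s4,s7} | {s5} | {s6}.
State s5 belongs to the block {s5}, which has 1 states.

1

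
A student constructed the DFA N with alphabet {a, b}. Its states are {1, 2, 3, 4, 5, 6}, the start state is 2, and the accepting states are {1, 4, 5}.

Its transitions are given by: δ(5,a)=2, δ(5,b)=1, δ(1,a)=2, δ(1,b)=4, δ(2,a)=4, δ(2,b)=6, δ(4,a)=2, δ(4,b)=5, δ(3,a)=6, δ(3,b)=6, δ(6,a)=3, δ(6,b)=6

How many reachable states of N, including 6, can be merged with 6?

All states are reachable from the start state.
P0 = {1,4,5} | {2,3,6}.
Refine {2,3,6} on symbol a: members go to different blocks, giving {3,6} and {2}.
Stable partition: {1,4,5} | {3,6} | {2} — 3 equivalence classes.
The equivalence class containing 6 is {3,6}, of size 2.

2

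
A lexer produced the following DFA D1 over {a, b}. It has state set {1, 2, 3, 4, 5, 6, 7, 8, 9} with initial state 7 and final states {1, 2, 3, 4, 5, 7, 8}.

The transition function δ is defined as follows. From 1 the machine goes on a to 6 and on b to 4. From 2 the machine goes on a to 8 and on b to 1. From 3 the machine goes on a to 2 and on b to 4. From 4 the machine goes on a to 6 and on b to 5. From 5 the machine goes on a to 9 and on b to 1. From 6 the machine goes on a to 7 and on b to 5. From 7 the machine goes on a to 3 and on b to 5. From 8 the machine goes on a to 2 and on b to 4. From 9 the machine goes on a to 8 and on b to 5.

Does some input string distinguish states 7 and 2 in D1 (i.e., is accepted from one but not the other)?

No

Every state is reachable, so we keep all 9.
Start with accepting vs non-accepting: {1,2,3,4,5,7,8} | {6,9}.
Refine {1,2,3,4,5,7,8} on symbol a: members go to different blocks, giving {2,3,7,8} and {1,4,5}.
The partition is now stable with 3 blocks: {2,3,7,8} | {6,9} | {1,4,5}.
7 and 2 lie in the same block of the stable partition, so they are equivalent — no string distinguishes them.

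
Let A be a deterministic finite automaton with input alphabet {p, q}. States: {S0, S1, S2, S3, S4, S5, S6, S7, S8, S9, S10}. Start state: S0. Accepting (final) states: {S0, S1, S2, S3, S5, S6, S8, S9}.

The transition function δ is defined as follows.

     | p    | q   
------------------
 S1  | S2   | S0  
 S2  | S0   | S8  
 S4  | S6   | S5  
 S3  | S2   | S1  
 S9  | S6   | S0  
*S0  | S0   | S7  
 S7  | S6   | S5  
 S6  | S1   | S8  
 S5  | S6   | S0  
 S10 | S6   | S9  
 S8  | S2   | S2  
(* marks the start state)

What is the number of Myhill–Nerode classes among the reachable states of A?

Reachable states from the start: {S0,S1,S2,S5,S6,S7,S8}. Unreachable: {S3,S4,S9,S10} — drop them.
P0 = {S0,S1,S2,S5,S6,S8} | {S7}.
Split {S0,S1,S2,S5,S6,S8} by δ(·,q) → {S1,S2,S5,S6,S8} and {S0}.
On input p, block {S1,S2,S5,S6,S8} splits into {S1,S5,S6,S8} and {S2}.
On input p, block {S1,S5,S6,S8} splits into {S1,S8} and {S5,S6}.
On input q, block {S1,S8} splits into {S1} and {S8}.
On input p, block {S5,S6} splits into {S5} and {S6}.
No further refinement is possible. Final partition (7 blocks): {S1} | {S7} | {S0} | {S2} | {S5} | {S8} | {S6}.

7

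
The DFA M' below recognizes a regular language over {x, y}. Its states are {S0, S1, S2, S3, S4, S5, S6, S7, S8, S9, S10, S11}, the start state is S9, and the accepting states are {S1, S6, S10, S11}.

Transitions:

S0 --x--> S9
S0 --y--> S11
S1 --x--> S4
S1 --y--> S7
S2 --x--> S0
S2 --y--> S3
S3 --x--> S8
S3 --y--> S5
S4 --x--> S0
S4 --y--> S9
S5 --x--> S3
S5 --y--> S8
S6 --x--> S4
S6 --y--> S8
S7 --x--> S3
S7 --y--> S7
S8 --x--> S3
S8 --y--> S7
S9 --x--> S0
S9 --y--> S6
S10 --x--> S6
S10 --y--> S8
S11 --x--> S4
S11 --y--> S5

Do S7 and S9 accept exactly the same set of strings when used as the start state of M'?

First remove the unreachable states {S1,S2,S10}; 9 states remain.
Initial partition by acceptance: {S6,S11} | {S0,S3,S4,S5,S7,S8,S9}.
Refine {S0,S3,S4,S5,S7,S8,S9} on symbol y: members go to different blocks, giving {S3,S4,S5,S7,S8} and {S0,S9}.
Refine {S3,S4,S5,S7,S8} on symbol x: members go to different blocks, giving {S3,S5,S7,S8} and {S4}.
Stable partition: {S6,S11} | {S3,S5,S7,S8} | {S0,S9} | {S4} — 4 equivalence classes.
S7 and S9 end up in different blocks, so they are distinguishable. For instance, the string 'y' is accepted from only S9.

No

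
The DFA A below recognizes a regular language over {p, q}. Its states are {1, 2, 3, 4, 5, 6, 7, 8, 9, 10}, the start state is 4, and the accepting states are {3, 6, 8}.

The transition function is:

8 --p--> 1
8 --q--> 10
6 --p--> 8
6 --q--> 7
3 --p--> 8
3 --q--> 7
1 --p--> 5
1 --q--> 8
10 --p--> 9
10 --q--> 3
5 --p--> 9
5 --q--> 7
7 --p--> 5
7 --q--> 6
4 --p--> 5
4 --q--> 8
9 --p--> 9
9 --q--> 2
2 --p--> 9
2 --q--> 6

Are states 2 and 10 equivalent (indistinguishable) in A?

Every state is reachable, so we keep all 10.
Initial partition by acceptance: {3,6,8} | {1,2,4,5,7,9,10}.
On input p, block {3,6,8} splits into {3,6} and {8}.
On input q, block {1,2,4,5,7,9,10} splits into {2,7,10} and {1,4} and {5,9}.
No further refinement is possible. Final partition (5 blocks): {3,6} | {2,7,10} | {8} | {1,4} | {5,9}.
2 and 10 lie in the same block of the stable partition, so they are equivalent — no string distinguishes them.

Yes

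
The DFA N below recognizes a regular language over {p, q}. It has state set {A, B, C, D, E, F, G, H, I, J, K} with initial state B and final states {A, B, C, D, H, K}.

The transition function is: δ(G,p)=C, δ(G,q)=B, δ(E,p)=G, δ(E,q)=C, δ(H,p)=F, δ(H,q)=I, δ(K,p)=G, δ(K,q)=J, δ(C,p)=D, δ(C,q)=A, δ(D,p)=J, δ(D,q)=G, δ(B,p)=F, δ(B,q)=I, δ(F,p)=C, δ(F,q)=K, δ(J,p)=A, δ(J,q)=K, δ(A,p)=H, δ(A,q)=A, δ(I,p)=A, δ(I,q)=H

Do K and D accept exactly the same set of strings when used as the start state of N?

Reachable states from the start: {A,B,C,D,F,G,H,I,J,K}. Unreachable: {E} — drop them.
Start with accepting vs non-accepting: {A,B,C,D,H,K} | {F,G,I,J}.
Refine {A,B,C,D,H,K} on symbol p: members go to different blocks, giving {B,D,H,K} and {A,C}.
Stable partition: {B,D,H,K} | {F,G,I,J} | {A,C} — 3 equivalence classes.
K and D lie in the same block of the stable partition, so they are equivalent — no string distinguishes them.

Yes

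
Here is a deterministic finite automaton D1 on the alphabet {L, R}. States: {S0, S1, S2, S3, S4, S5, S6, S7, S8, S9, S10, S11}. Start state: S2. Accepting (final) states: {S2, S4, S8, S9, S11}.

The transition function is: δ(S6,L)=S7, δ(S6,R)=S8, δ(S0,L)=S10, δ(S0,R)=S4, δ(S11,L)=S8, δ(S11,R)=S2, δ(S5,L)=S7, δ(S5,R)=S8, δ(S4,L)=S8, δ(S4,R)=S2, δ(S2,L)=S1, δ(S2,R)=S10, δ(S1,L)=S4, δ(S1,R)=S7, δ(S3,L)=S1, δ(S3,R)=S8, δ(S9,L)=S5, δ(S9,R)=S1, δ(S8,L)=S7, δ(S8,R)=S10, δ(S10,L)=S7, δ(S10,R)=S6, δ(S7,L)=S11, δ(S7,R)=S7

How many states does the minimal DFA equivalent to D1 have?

5

Reachable states from the start: {S1,S2,S4,S6,S7,S8,S10,S11}. Unreachable: {S0,S3,S5,S9} — drop them.
Start with accepting vs non-accepting: {S2,S4,S8,S11} | {S1,S6,S7,S10}.
Refine {S2,S4,S8,S11} on symbol L: members go to different blocks, giving {S2,S8} and {S4,S11}.
On input L, block {S1,S6,S7,S10} splits into {S1,S7} and {S6,S10}.
Refine {S6,S10} on symbol R: members go to different blocks, giving {S6} and {S10}.
Stable partition: {S2,S8} | {S1,S7} | {S4,S11} | {S6} | {S10} — 5 equivalence classes.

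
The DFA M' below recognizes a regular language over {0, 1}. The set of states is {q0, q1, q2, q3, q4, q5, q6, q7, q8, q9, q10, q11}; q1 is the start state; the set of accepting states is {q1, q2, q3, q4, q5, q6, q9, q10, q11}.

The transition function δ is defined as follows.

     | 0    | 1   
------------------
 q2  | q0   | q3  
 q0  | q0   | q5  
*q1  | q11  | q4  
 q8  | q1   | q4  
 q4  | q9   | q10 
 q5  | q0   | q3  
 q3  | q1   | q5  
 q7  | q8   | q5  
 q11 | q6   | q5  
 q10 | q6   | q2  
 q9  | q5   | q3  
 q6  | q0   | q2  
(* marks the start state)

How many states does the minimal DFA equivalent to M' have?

8

Reachable states from the start: {q0,q1,q2,q3,q4,q5,q6,q9,q10,q11}. Unreachable: {q7,q8} — drop them.
P0 = {q1,q2,q3,q4,q5,q6,q9,q10,q11} | {q0}.
Refine {q1,q2,q3,q4,q5,q6,q9,q10,q11} on symbol 0: members go to different blocks, giving {q1,q3,q4,q9,q10,q11} and {q2,q5,q6}.
On input 0, block {q1,q3,q4,q9,q10,q11} splits into {q1,q3,q4} and {q9,q10,q11}.
On input 0, block {q1,q3,q4} splits into {q1,q4} and {q3}.
Refine {q1,q4} on symbol 1: members go to different blocks, giving {q1} and {q4}.
On input 1, block {q2,q5,q6} splits into {q2,q5} and {q6}.
Split {q9,q10,q11} by δ(·,0) → {q10,q11} and {q9}.
No further refinement is possible. Final partition (8 blocks): {q1} | {q0} | {q2,q5} | {q10,q11} | {q3} | {q4} | {q6} | {q9}.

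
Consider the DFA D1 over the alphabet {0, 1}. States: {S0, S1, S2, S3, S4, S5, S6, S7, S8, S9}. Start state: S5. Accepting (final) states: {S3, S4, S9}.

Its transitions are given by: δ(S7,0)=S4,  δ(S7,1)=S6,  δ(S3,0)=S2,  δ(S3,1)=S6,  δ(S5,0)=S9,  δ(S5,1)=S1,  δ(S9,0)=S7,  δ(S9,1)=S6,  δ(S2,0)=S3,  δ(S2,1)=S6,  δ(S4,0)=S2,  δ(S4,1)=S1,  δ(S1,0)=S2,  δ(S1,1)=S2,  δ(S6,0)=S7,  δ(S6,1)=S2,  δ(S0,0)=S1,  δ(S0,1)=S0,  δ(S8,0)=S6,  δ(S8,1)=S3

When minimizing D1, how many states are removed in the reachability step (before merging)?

2

No path from S5 leads to S0, S8; the other 8 states are all reachable.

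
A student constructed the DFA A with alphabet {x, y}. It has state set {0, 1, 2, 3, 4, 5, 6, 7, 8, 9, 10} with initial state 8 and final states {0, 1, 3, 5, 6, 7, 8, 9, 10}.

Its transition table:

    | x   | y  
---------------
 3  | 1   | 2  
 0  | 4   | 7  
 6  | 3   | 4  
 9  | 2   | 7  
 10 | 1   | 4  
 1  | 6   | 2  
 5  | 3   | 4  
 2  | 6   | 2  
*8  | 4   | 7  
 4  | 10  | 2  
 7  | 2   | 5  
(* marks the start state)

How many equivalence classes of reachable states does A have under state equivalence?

Reachable states from the start: {1,2,3,4,5,6,7,8,10}. Unreachable: {0,9} — drop them.
P0 = {1,3,5,6,7,8,10} | {2,4}.
On input x, block {1,3,5,6,7,8,10} splits into {1,3,5,6,10} and {7,8}.
Split {7,8} by δ(·,y) → {7} and {8}.
Stable partition: {1,3,5,6,10} | {2,4} | {7} | {8} — 4 equivalence classes.

4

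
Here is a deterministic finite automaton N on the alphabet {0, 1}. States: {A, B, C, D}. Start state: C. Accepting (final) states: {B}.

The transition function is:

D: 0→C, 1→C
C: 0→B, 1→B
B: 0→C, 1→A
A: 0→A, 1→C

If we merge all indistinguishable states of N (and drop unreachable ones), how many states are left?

First remove the unreachable states {D}; 3 states remain.
P0 = {B} | {A,C}.
Split {A,C} by δ(·,0) → {A} and {C}.
Stable partition: {B} | {A} | {C} — 3 equivalence classes.

3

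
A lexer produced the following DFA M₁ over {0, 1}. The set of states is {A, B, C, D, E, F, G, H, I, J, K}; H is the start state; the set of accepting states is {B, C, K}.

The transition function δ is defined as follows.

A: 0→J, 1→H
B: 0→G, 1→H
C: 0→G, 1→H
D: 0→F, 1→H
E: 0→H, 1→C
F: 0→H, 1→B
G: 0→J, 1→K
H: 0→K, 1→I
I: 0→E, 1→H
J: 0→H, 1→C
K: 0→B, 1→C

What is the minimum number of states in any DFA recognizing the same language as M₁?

First remove the unreachable states {A,D,F}; 8 states remain.
P0 = {B,C,K} | {E,G,H,I,J}.
Split {B,C,K} by δ(·,0) → {B,C} and {K}.
On input 0, block {E,G,H,I,J} splits into {E,G,I,J} and {H}.
Split {E,G,I,J} by δ(·,0) → {E,J} and {G,I}.
On input 1, block {G,I} splits into {G} and {I}.
Stable partition: {B,C} | {E,J} | {K} | {H} | {G} | {I} — 6 equivalence classes.

6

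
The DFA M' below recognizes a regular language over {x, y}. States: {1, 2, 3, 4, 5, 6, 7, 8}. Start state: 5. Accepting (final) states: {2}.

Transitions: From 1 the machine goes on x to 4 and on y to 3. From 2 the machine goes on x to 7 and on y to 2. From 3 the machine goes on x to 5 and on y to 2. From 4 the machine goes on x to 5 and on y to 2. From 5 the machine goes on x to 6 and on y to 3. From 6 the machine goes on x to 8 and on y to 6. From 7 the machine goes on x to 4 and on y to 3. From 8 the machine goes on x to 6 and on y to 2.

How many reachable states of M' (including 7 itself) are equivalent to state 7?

1

States {1} cannot be reached from the start state, so discard them.
Start with accepting vs non-accepting: {2} | {3,4,5,6,7,8}.
On input y, block {3,4,5,6,7,8} splits into {3,4,8} and {5,6,7}.
Refine {5,6,7} on symbol x: members go to different blocks, giving {6,7} and {5}.
On input x, block {3,4,8} splits into {3,4} and {8}.
Split {6,7} by δ(·,x) → {6} and {7}.
The partition is now stable with 6 blocks: {2} | {3,4} | {6} | {5} | {8} | {7}.
State 7 belongs to the block {7}, which has 1 states.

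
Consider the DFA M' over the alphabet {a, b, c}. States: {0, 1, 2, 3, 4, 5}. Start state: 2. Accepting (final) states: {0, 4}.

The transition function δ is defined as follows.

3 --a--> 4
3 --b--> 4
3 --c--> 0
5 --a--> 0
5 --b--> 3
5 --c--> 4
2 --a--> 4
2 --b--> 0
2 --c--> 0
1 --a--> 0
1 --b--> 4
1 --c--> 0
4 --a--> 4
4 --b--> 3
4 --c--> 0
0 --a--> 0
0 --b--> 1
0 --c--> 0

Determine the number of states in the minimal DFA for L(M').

2

First remove the unreachable states {5}; 5 states remain.
P0 = {0,4} | {1,2,3}.
Stable partition: {0,4} | {1,2,3} — 2 equivalence classes.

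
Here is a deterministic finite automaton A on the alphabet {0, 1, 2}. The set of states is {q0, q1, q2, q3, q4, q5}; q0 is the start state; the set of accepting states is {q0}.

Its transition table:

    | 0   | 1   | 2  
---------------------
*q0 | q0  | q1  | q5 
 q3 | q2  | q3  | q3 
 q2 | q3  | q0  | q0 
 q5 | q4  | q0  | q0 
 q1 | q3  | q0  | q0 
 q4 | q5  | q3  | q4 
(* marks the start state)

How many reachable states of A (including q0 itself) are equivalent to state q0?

1

Initial partition by acceptance: {q0} | {q1,q2,q3,q4,q5}.
On input 1, block {q1,q2,q3,q4,q5} splits into {q1,q2,q5} and {q3,q4}.
No further refinement is possible. Final partition (3 blocks): {q0} | {q1,q2,q5} | {q3,q4}.
The equivalence class containing q0 is {q0}, of size 1.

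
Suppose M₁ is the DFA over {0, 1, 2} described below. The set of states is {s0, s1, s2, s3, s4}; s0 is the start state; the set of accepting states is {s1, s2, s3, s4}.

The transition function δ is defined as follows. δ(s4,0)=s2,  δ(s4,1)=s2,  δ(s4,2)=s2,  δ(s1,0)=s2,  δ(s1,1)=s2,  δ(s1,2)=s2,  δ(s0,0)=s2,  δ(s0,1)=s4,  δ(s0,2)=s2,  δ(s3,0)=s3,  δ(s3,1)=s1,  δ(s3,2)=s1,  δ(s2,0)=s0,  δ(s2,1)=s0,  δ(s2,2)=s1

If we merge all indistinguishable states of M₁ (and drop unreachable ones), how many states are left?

First remove the unreachable states {s3}; 4 states remain.
Initial partition by acceptance: {s1,s2,s4} | {s0}.
Refine {s1,s2,s4} on symbol 0: members go to different blocks, giving {s1,s4} and {s2}.
No further refinement is possible. Final partition (3 blocks): {s1,s4} | {s0} | {s2}.

3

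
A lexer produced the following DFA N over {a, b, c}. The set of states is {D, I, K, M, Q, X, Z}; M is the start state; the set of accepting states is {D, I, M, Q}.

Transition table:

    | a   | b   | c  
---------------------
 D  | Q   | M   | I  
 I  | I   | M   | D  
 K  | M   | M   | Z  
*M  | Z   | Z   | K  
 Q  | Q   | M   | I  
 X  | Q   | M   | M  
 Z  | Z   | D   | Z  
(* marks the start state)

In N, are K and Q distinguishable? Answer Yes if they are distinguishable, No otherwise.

First remove the unreachable states {X}; 6 states remain.
Start with accepting vs non-accepting: {D,I,M,Q} | {K,Z}.
Split {D,I,M,Q} by δ(·,a) → {D,I,Q} and {M}.
Split {K,Z} by δ(·,a) → {Z} and {K}.
The partition is now stable with 4 blocks: {D,I,Q} | {Z} | {M} | {K}.
K and Q end up in different blocks, so they are distinguishable. For instance, the string 'ε' is accepted from only Q.

Yes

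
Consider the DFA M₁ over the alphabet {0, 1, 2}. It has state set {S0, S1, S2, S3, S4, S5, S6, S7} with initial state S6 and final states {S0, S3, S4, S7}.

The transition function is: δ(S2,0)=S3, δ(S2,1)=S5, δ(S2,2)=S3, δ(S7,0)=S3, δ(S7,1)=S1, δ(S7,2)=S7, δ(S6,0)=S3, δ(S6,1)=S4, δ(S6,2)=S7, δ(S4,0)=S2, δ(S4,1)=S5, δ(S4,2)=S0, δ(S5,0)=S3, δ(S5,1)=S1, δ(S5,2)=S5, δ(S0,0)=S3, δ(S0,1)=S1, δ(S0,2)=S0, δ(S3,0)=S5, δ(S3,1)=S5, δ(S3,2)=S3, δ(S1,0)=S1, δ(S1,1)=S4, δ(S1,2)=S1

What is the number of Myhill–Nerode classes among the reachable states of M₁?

Every state is reachable, so we keep all 8.
Start with accepting vs non-accepting: {S0,S3,S4,S7} | {S1,S2,S5,S6}.
Refine {S0,S3,S4,S7} on symbol 0: members go to different blocks, giving {S0,S7} and {S3,S4}.
Refine {S1,S2,S5,S6} on symbol 0: members go to different blocks, giving {S2,S5,S6} and {S1}.
Split {S2,S5,S6} by δ(·,1) → {S2} and {S5} and {S6}.
On input 0, block {S3,S4} splits into {S3} and {S4}.
Stable partition: {S0,S7} | {S2} | {S3} | {S1} | {S5} | {S6} | {S4} — 7 equivalence classes.

7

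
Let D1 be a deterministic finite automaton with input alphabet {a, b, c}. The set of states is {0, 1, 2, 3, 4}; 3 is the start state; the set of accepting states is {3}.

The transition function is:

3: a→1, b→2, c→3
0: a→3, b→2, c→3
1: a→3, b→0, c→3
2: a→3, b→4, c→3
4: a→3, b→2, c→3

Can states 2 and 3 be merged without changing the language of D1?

All states are reachable from the start state.
Start with accepting vs non-accepting: {3} | {0,1,2,4}.
No further refinement is possible. Final partition (2 blocks): {3} | {0,1,2,4}.
2 and 3 end up in different blocks, so they are distinguishable. For instance, the string 'ε' is accepted from only 3.

No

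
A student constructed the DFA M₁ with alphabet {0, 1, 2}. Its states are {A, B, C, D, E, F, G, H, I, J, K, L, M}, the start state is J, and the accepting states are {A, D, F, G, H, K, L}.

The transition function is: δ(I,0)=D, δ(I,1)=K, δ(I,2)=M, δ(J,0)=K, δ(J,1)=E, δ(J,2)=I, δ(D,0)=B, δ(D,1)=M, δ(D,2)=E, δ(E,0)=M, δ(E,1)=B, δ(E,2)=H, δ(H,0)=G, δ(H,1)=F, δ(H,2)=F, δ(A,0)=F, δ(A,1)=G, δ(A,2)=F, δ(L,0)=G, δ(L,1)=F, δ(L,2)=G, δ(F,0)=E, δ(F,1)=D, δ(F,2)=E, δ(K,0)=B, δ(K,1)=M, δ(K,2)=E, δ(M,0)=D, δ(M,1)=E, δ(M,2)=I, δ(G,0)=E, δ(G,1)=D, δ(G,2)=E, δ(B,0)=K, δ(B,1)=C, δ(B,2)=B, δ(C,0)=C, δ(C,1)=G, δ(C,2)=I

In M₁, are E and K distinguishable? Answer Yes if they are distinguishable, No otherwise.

Yes

Reachable states from the start: {B,C,D,E,F,G,H,I,J,K,M}. Unreachable: {A,L} — drop them.
Start with accepting vs non-accepting: {D,F,G,H,K} | {B,C,E,I,J,M}.
Refine {D,F,G,H,K} on symbol 0: members go to different blocks, giving {D,F,G,K} and {H}.
On input 1, block {D,F,G,K} splits into {D,K} and {F,G}.
Split {B,C,E,I,J,M} by δ(·,0) → {B,I,J,M} and {C,E}.
On input 1, block {B,I,J,M} splits into {B,J,M} and {I}.
Refine {B,J,M} on symbol 2: members go to different blocks, giving {J,M} and {B}.
Refine {C,E} on symbol 0: members go to different blocks, giving {C} and {E}.
The partition is now stable with 8 blocks: {D,K} | {J,M} | {H} | {F,G} | {C} | {I} | {B} | {E}.
E and K end up in different blocks, so they are distinguishable. For instance, the string 'ε' is accepted from only K.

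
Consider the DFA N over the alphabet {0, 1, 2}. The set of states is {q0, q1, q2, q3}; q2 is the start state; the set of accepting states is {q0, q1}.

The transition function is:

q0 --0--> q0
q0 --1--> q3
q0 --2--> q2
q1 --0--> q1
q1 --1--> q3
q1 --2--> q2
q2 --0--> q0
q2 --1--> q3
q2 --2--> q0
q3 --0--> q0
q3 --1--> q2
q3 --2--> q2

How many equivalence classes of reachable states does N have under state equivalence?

3

Reachable states from the start: {q0,q2,q3}. Unreachable: {q1} — drop them.
Start with accepting vs non-accepting: {q0} | {q2,q3}.
On input 2, block {q2,q3} splits into {q2} and {q3}.
Stable partition: {q0} | {q2} | {q3} — 3 equivalence classes.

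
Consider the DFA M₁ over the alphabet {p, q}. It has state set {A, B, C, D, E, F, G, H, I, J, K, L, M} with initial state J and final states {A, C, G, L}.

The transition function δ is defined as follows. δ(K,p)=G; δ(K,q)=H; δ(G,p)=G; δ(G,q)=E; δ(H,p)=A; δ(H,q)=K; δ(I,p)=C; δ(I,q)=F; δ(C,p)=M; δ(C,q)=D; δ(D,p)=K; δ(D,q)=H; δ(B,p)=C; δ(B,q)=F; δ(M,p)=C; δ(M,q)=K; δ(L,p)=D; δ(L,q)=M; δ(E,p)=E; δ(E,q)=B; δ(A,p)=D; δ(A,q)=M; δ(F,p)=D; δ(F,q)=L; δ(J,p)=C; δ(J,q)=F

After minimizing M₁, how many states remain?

First remove the unreachable states {I}; 12 states remain.
Start with accepting vs non-accepting: {A,C,G,L} | {B,D,E,F,H,J,K,M}.
On input p, block {A,C,G,L} splits into {A,C,L} and {G}.
Refine {B,D,E,F,H,J,K,M} on symbol p: members go to different blocks, giving {B,H,J,M} and {D,E,F} and {K}.
Split {A,C,L} by δ(·,p) → {A,L} and {C}.
Refine {B,H,J,M} on symbol p: members go to different blocks, giving {B,J,M} and {H}.
Refine {B,J,M} on symbol q: members go to different blocks, giving {B,J} and {M}.
Split {D,E,F} by δ(·,p) → {E,F} and {D}.
Refine {E,F} on symbol p: members go to different blocks, giving {E} and {F}.
No further refinement is possible. Final partition (10 blocks): {A,L} | {B,J} | {G} | {E} | {K} | {C} | {H} | {M} | {D} | {F}.

10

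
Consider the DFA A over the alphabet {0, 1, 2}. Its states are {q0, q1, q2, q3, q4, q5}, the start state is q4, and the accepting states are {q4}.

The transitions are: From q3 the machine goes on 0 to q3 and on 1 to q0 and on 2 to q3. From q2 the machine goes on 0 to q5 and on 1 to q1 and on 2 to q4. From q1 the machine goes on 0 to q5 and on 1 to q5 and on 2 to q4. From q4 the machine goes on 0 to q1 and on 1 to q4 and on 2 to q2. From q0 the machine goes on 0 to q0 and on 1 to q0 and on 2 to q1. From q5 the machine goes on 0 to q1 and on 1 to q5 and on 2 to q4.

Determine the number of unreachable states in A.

2

BFS from q4 reaches {q1, q2, q4, q5}; the 2 state(s) q0, q3 are never visited.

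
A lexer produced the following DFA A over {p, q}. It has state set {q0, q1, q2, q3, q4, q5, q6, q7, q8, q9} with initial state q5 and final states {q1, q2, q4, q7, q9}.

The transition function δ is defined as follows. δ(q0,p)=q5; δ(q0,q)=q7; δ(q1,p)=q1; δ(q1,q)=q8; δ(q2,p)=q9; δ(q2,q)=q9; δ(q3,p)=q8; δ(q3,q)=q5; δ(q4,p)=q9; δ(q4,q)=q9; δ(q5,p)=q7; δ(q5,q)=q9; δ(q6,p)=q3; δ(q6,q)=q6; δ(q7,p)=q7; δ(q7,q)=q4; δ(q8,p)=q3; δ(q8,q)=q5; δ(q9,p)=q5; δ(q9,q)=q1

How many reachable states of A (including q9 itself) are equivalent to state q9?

First remove the unreachable states {q0,q2,q6}; 7 states remain.
Initial partition by acceptance: {q1,q4,q7,q9} | {q3,q5,q8}.
Refine {q1,q4,q7,q9} on symbol p: members go to different blocks, giving {q1,q4,q7} and {q9}.
Split {q1,q4,q7} by δ(·,p) → {q1,q7} and {q4}.
On input q, block {q1,q7} splits into {q1} and {q7}.
On input p, block {q3,q5,q8} splits into {q3,q8} and {q5}.
Stable partition: {q1} | {q3,q8} | {q9} | {q4} | {q7} | {q5} — 6 equivalence classes.
State q9 belongs to the block {q9}, which has 1 states.

1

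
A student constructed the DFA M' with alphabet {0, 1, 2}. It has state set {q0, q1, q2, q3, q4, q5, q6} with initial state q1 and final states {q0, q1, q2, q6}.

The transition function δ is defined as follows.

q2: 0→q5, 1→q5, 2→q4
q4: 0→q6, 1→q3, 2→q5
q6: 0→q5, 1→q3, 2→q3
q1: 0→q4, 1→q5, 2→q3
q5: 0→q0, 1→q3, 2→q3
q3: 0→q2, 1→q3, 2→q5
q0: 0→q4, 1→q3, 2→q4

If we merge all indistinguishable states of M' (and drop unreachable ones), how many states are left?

2

Every state is reachable, so we keep all 7.
Initial partition by acceptance: {q0,q1,q2,q6} | {q3,q4,q5}.
No further refinement is possible. Final partition (2 blocks): {q0,q1,q2,q6} | {q3,q4,q5}.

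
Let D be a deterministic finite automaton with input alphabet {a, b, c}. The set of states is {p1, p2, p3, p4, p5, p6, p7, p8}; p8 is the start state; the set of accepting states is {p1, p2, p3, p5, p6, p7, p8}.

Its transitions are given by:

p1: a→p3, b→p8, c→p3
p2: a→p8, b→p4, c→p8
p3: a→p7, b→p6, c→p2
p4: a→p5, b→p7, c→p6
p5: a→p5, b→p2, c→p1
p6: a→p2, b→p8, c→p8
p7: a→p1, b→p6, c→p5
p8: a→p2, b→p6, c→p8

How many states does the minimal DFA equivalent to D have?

Every state is reachable, so we keep all 8.
Initial partition by acceptance: {p1,p2,p3,p5,p6,p7,p8} | {p4}.
On input b, block {p1,p2,p3,p5,p6,p7,p8} splits into {p1,p3,p5,p6,p7,p8} and {p2}.
On input a, block {p1,p3,p5,p6,p7,p8} splits into {p1,p3,p5,p7} and {p6,p8}.
On input b, block {p1,p3,p5,p7} splits into {p1,p3,p7} and {p5}.
Split {p1,p3,p7} by δ(·,c) → {p1} and {p3} and {p7}.
The partition is now stable with 7 blocks: {p1} | {p4} | {p2} | {p6,p8} | {p5} | {p3} | {p7}.

7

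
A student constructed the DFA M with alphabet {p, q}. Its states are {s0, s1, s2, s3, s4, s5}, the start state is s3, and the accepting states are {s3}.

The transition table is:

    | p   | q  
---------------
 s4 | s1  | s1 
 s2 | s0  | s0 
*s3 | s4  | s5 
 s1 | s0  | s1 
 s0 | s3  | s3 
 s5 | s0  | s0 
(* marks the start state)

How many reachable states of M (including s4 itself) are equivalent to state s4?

1

First remove the unreachable states {s2}; 5 states remain.
Initial partition by acceptance: {s3} | {s0,s1,s4,s5}.
On input p, block {s0,s1,s4,s5} splits into {s1,s4,s5} and {s0}.
Refine {s1,s4,s5} on symbol p: members go to different blocks, giving {s1,s5} and {s4}.
On input q, block {s1,s5} splits into {s1} and {s5}.
Stable partition: {s3} | {s1} | {s0} | {s4} | {s5} — 5 equivalence classes.
State s4 belongs to the block {s4}, which has 1 states.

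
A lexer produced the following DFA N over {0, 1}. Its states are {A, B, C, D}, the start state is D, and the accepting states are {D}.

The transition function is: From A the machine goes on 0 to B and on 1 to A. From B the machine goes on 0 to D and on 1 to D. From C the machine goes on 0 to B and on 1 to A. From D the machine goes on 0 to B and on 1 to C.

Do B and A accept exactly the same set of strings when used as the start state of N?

No

Every state is reachable, so we keep all 4.
Start with accepting vs non-accepting: {D} | {A,B,C}.
Refine {A,B,C} on symbol 0: members go to different blocks, giving {A,C} and {B}.
The partition is now stable with 3 blocks: {D} | {A,C} | {B}.
B and A end up in different blocks, so they are distinguishable. For instance, the string '0' is accepted from only B.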